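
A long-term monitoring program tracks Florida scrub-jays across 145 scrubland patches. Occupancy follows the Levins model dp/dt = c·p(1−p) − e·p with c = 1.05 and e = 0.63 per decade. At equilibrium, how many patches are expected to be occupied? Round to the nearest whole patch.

p* = 1 − e/c = 1 − 0.63/1.05 = 0.4000.
Expected occupied patches = N × p* = 145 × 0.4000 = 58.00 ≈ 58.

58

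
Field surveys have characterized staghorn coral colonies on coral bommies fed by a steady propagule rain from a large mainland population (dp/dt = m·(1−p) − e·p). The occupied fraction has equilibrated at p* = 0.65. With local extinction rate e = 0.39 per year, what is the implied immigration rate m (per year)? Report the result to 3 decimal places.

0.724

At equilibrium m(1−p*) = e·p*, so m = e·p*/(1−p*).
m = 0.39 × 0.65 / 0.3500 = 0.2535/0.3500 = 0.7243.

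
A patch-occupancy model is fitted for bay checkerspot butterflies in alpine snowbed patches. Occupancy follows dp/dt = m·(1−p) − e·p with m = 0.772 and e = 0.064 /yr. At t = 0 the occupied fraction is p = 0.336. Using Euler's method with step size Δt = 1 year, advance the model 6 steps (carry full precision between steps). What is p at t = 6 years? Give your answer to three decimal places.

0.923

Update rule: p ← p + [m·(1−p) − e·p]·Δt with Δt = 1.
  1  |  dp/dt·Δt = +0.491104  |  p_1 = 0.827104
  2  |  dp/dt·Δt = +0.080541  |  p_2 = 0.907645
  3  |  dp/dt·Δt = +0.013209  |  p_3 = 0.920854
  4  |  dp/dt·Δt = +0.002166  |  p_4 = 0.923020
  5  |  dp/dt·Δt = +0.000355  |  p_5 = 0.923375
  6  |  dp/dt·Δt = +0.000058  |  p_6 = 0.923434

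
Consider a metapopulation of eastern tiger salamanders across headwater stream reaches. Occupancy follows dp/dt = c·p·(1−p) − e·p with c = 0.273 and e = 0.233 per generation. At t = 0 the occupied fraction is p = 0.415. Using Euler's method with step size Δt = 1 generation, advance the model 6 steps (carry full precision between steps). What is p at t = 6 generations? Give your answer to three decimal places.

Update rule: p ← p + [c·p·(1−p) − e·p]·Δt with Δt = 1.
p: 0.41500 → 0.38458  (Δp = -0.03042)
p: 0.38458 → 0.35959  (Δp = -0.02499)
p: 0.35959 → 0.33867  (Δp = -0.02092)
p: 0.33867 → 0.32091  (Δp = -0.01777)
p: 0.32091 → 0.30563  (Δp = -0.01528)
p: 0.30563 → 0.29235  (Δp = -0.01328)

0.292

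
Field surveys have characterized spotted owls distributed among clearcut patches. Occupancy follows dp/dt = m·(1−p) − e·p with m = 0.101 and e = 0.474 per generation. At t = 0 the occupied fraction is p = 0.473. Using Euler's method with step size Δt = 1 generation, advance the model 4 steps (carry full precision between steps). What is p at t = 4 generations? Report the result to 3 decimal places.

Update rule: p ← p + [m·(1−p) − e·p]·Δt with Δt = 1.
step 1: Δp = -0.17097, p = 0.30202
step 2: Δp = -0.07266, p = 0.22936
step 3: Δp = -0.03088, p = 0.19848
step 4: Δp = -0.01313, p = 0.18535

0.185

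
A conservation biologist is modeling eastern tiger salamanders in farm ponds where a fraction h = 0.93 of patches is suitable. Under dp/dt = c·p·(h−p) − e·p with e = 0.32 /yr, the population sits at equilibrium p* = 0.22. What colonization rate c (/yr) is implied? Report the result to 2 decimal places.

0.45

At equilibrium c(h−p*) = e, so c = e/(h−p*).
c = 0.32/(0.93 − 0.22) = 0.32/0.7100 = 0.4507.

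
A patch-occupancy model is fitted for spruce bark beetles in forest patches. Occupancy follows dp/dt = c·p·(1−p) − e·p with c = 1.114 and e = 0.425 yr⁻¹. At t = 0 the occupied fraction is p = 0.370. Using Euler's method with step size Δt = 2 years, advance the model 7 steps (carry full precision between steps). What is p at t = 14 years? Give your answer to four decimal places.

Update rule: p ← p + [c·p·(1−p) − e·p]·Δt with Δt = 2.
step 1: Δp = +0.20485, p = 0.57485
step 2: Δp = +0.05590, p = 0.63075
step 3: Δp = -0.01722, p = 0.61353
step 4: Δp = +0.00679, p = 0.62031
step 5: Δp = -0.00252, p = 0.61780
step 6: Δp = +0.00096, p = 0.61875
step 7: Δp = -0.00036, p = 0.61839

0.6184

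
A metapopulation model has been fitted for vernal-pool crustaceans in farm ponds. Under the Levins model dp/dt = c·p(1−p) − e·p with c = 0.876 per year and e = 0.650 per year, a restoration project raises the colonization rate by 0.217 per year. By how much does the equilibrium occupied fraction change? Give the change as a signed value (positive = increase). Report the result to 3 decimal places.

0.147

Before: p* = 1 − 0.650/0.876 = 0.2580.
After the change, c = 1.093, e = 0.65, so p* = 1 − 0.65/1.093 = 0.4053.
Δp* = 0.4053 − 0.2580 = +0.1473.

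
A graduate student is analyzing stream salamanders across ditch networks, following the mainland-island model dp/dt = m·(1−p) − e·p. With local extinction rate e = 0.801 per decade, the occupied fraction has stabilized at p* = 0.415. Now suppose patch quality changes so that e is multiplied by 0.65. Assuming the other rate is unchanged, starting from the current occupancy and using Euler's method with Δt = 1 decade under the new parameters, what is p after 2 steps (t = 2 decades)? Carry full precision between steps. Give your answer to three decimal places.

0.521

Balance m(1−p*) = e·p* gives m = e·p*/(1−p*) = 0.801×0.41500/0.58500 = 0.56823.
Starting from p₀ = 0.41500; update p ← p + (dp/dt)·Δt with the new parameters.
  1  |  dp/dt·Δt = +0.116345  |  p_1 = 0.531345
  2  |  dp/dt·Δt = -0.010341  |  p_2 = 0.521004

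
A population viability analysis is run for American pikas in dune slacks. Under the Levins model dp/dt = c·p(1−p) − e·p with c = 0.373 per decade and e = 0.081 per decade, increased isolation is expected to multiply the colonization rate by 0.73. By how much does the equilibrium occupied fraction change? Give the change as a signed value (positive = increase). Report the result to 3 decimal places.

-0.080

Before: p* = 1 − 0.081/0.373 = 0.7828.
After the change, c = 0.27229, e = 0.081, so p* = 1 − 0.081/0.27229 = 0.7025.
Δp* = 0.7025 − 0.7828 = -0.0803.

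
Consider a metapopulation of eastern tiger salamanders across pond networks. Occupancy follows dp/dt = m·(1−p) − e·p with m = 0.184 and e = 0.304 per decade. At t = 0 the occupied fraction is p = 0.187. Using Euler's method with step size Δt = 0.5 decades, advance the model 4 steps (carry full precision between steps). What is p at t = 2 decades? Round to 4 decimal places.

Update rule: p ← p + [m·(1−p) − e·p]·Δt with Δt = 0.5.
  1  |  dp/dt·Δt = +0.046372  |  p_1 = 0.233372
  2  |  dp/dt·Δt = +0.035057  |  p_2 = 0.268429
  3  |  dp/dt·Δt = +0.026503  |  p_3 = 0.294932
  4  |  dp/dt·Δt = +0.020036  |  p_4 = 0.314969

0.3150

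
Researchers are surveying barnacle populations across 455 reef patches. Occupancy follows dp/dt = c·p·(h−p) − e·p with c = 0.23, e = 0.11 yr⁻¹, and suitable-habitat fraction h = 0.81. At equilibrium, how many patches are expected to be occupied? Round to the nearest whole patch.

p* = h − e/c = 0.81 − 0.4783 = 0.3317.
Expected occupied patches = N × p* = 455 × 0.3317 = 150.94 ≈ 151.

151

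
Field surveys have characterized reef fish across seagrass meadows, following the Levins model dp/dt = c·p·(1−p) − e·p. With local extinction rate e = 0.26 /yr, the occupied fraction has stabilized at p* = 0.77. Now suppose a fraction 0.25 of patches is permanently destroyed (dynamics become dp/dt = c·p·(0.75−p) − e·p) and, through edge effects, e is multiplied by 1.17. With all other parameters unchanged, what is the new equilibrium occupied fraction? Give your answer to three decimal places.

0.481

Balance c(1−p*) = e gives c = e/(1 − 0.77000) = 0.26/0.23000 = 1.13043.
New p* = 0.75 − e/c = 0.75 − 0.30420/1.13043 = 0.48090.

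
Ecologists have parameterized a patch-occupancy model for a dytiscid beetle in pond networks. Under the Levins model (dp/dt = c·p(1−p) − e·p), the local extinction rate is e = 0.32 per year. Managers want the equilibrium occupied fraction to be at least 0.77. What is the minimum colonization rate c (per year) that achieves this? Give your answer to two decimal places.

p* = 1 − e/c ≥ 0.77 requires e/c ≤ 0.2300, i.e. c ≥ e/0.2300.
c_min = 0.32/0.2300 = 1.3913.

1.39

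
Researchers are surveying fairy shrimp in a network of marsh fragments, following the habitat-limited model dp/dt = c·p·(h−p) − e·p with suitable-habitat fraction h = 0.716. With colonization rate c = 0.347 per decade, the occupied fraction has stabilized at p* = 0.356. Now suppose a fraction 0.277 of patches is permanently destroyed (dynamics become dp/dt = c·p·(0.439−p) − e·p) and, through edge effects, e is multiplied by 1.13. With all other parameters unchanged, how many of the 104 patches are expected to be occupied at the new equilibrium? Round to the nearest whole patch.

3

Balance c(h−p*) = e gives e = 0.347×(0.716 − 0.35600) = 0.12492.
New p* = 0.439 − e/c = 0.439 − 0.14116/0.34700 = 0.03220.
Expected occupied = 104 × 0.03220 = 3.35 ≈ 3.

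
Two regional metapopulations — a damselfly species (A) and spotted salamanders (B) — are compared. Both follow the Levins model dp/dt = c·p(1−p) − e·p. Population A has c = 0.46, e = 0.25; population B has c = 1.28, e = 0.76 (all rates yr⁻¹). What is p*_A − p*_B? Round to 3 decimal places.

A: p*_A = 1 − 0.25/0.46 = 0.4565.
B: p*_B = 1 − 0.76/1.28 = 0.4062.
p*_A − p*_B = 0.4565 − 0.4062 = 0.0503.

0.050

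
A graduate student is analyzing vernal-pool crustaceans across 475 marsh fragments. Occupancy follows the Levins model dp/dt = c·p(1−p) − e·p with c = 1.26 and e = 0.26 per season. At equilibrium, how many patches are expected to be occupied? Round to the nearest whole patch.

377

p* = 1 − e/c = 1 − 0.26/1.26 = 0.7937.
Expected occupied patches = N × p* = 475 × 0.7937 = 376.98 ≈ 377.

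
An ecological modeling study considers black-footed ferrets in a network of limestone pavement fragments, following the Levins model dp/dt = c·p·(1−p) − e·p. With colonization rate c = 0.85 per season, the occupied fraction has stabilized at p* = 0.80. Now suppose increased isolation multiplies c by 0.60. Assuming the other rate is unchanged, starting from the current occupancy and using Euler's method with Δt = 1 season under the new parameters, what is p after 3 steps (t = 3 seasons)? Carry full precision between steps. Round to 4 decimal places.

Balance c(1−p*) = e gives e = 0.85×(1 − 0.80000) = 0.17000.
Starting from p₀ = 0.80000; update p ← p + (dp/dt)·Δt with the new parameters.
p: 0.80000 → 0.74560  (Δp = -0.05440)
p: 0.74560 → 0.71559  (Δp = -0.03001)
p: 0.71559 → 0.69773  (Δp = -0.01785)

0.6977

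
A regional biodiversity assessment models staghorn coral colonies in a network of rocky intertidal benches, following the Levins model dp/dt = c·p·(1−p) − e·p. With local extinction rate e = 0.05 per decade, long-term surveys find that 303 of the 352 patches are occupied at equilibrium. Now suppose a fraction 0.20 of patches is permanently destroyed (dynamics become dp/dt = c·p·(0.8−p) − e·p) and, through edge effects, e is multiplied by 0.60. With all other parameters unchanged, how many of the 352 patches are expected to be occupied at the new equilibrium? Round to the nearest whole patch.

Observed p* = 303/352 = 0.86080.
Balance c(1−p*) = e gives c = e/(1 − 0.86080) = 0.05/0.13920 = 0.35920.
New p* = 0.8 − e/c = 0.8 − 0.03000/0.35920 = 0.71648.
Expected occupied = 352 × 0.71648 = 252.20 ≈ 252.

252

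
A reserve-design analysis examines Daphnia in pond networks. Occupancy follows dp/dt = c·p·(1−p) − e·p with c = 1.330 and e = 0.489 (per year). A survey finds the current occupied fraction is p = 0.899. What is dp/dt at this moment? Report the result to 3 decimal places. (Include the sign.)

Colonization term: c·p·(1−p) = 1.330×0.899×0.1010 = 0.12076.
Extinction term: e·p = 0.43961.
dp/dt = 0.12076 − 0.43961 = -0.31885.

-0.319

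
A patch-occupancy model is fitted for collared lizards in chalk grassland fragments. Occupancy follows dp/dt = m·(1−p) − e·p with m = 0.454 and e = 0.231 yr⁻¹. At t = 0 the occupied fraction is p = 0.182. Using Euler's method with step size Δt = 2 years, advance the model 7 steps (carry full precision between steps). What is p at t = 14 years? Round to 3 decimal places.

Update rule: p ← p + [m·(1−p) − e·p]·Δt with Δt = 2.
p: 0.18200 → 0.84066  (Δp = +0.65866)
p: 0.84066 → 0.59696  (Δp = -0.24370)
p: 0.59696 → 0.68713  (Δp = +0.09017)
p: 0.68713 → 0.65376  (Δp = -0.03336)
p: 0.65376 → 0.66611  (Δp = +0.01234)
p: 0.66611 → 0.66154  (Δp = -0.00457)
p: 0.66154 → 0.66323  (Δp = +0.00169)

0.663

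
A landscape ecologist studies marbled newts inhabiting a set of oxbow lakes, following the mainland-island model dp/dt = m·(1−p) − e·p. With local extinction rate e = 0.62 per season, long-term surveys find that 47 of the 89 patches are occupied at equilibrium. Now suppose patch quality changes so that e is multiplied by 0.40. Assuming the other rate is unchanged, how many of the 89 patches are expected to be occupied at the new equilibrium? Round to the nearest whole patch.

Observed p* = 47/89 = 0.52809.
Balance m(1−p*) = e·p* gives m = e·p*/(1−p*) = 0.62×0.52809/0.47191 = 0.69381.
New p* = m/(m+e) = 0.69381/(0.69381+0.24800) = 0.73668.
Expected occupied = 89 × 0.73668 = 65.56 ≈ 66.

66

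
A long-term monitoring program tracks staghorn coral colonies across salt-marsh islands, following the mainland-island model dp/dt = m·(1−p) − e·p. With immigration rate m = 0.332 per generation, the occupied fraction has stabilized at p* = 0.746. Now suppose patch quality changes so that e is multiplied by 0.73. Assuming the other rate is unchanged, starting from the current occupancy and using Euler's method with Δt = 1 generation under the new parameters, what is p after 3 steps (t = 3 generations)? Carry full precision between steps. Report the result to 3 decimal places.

Balance m(1−p*) = e·p* gives e = m(1−p*)/p* = 0.332×0.25400/0.74600 = 0.11304.
Starting from p₀ = 0.74600; update p ← p + (dp/dt)·Δt with the new parameters.
step 1: Δp = +0.02277, p = 0.76877
step 2: Δp = +0.01333, p = 0.78210
step 3: Δp = +0.00780, p = 0.78990

0.790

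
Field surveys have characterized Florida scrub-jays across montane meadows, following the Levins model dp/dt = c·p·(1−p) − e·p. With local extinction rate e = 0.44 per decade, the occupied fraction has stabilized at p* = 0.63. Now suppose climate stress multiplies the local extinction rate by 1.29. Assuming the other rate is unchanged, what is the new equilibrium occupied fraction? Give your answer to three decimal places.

Balance c(1−p*) = e gives c = e/(1 − 0.63000) = 0.44/0.37000 = 1.18919.
New p* = 1 − e/c = 1 − 0.56760/1.18919 = 0.52270.

0.523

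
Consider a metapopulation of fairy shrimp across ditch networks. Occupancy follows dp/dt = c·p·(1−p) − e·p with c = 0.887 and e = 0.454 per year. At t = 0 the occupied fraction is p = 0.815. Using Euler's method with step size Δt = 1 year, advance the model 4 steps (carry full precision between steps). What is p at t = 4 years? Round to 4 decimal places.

0.5009

Update rule: p ← p + [c·p·(1−p) − e·p]·Δt with Δt = 1.
p: 0.81500 → 0.57873  (Δp = -0.23627)
p: 0.57873 → 0.53224  (Δp = -0.04649)
p: 0.53224 → 0.51143  (Δp = -0.02081)
p: 0.51143 → 0.50087  (Δp = -0.01056)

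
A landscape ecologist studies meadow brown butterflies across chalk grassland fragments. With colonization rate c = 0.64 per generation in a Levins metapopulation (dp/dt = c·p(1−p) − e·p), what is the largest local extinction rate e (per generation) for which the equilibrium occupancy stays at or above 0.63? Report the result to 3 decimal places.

0.237

1 − e/c ≥ 0.63 ⇒ e ≤ c(1 − 0.63) = 0.64 × 0.3700.
e_max = 0.2368.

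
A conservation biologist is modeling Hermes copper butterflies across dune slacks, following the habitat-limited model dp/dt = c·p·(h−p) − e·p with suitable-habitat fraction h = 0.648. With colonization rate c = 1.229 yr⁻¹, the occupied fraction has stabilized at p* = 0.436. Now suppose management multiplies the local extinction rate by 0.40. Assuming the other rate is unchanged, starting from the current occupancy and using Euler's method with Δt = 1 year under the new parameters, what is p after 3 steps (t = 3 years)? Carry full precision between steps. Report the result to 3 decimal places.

Balance c(h−p*) = e gives e = 1.229×(0.648 − 0.43600) = 0.26055.
Starting from p₀ = 0.43600; update p ← p + (dp/dt)·Δt with the new parameters.
t = 1: p = 0.43600 + (+0.06816) = 0.50416
t = 2: p = 0.50416 + (+0.03658) = 0.54074
t = 3: p = 0.54074 + (+0.01493) = 0.55567

0.556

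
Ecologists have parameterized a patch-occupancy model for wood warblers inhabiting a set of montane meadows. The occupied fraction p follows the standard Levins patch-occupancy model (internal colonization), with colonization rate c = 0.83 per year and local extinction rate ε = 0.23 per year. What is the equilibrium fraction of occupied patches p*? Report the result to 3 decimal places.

0.723

Setting dp/dt = 0 and dividing through by p* gives c·(1−p*) = ε.
So p* = 1 − ε/c = 1 − 0.23/0.83 = 1 − 0.2771 = 0.7229.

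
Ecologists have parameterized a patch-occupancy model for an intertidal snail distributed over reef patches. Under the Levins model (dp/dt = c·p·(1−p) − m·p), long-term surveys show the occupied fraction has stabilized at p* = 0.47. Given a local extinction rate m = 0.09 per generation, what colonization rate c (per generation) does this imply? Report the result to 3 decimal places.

0.170

At equilibrium c(1−p*) = m, so c = m/(1−p*).
c = 0.09/(1 − 0.47) = 0.09/0.5300 = 0.1698.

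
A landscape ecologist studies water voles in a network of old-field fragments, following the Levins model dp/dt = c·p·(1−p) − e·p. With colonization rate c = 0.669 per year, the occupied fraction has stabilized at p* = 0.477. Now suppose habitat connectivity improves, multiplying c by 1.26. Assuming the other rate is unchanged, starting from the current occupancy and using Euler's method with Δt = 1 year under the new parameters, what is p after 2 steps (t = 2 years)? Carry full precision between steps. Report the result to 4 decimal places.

0.5487

Balance c(1−p*) = e gives e = 0.669×(1 − 0.47700) = 0.34989.
Starting from p₀ = 0.47700; update p ← p + (dp/dt)·Δt with the new parameters.
p: 0.47700 → 0.52039  (Δp = +0.04339)
p: 0.52039 → 0.54870  (Δp = +0.02831)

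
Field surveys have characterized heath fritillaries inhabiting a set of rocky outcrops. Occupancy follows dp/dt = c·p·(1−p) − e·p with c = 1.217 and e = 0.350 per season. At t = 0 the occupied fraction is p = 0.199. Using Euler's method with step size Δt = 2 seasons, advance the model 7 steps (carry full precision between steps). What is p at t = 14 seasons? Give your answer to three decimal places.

0.707

Update rule: p ← p + [c·p·(1−p) − e·p]·Δt with Δt = 2.
p: 0.19900 → 0.44768  (Δp = +0.24868)
p: 0.44768 → 0.73614  (Δp = +0.28846)
p: 0.73614 → 0.69362  (Δp = -0.04252)
p: 0.69362 → 0.72534  (Δp = +0.03172)
p: 0.72534 → 0.70251  (Δp = -0.02283)
p: 0.70251 → 0.71944  (Δp = +0.01693)
p: 0.71944 → 0.70713  (Δp = -0.01231)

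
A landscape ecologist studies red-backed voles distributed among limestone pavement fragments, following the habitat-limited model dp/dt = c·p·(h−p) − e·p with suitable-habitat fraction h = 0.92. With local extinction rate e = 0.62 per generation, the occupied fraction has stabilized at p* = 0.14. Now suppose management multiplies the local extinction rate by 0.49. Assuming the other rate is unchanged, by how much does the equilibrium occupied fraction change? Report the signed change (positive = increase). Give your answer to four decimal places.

0.3978

Balance c(h−p*) = e gives c = e/(0.92 − 0.14000) = 0.62/0.78000 = 0.79487.
New p* = 0.92 − e/c = 0.92 − 0.30380/0.79487 = 0.53780.
Δp* = 0.53780 − 0.14000 = +0.39780.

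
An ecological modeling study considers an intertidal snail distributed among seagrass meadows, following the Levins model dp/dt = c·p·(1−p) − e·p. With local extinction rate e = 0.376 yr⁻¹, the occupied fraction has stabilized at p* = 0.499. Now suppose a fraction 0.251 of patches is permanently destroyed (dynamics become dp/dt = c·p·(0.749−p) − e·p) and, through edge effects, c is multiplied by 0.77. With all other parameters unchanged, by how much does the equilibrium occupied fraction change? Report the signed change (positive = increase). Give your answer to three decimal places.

-0.401

Balance c(1−p*) = e gives c = e/(1 − 0.49900) = 0.376/0.50100 = 0.75050.
New p* = 0.749 − e/c = 0.749 − 0.37600/0.57788 = 0.09835.
Δp* = 0.09835 − 0.49900 = -0.40065.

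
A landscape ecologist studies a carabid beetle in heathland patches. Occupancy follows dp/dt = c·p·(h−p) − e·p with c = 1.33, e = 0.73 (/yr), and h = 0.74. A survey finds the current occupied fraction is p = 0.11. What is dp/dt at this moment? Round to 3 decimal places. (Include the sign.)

Colonization term: c·p·(h−p) = 1.33×0.11×0.6300 = 0.09217.
Extinction term: e·p = 0.08030.
dp/dt = 0.09217 − 0.08030 = 0.01187.

0.012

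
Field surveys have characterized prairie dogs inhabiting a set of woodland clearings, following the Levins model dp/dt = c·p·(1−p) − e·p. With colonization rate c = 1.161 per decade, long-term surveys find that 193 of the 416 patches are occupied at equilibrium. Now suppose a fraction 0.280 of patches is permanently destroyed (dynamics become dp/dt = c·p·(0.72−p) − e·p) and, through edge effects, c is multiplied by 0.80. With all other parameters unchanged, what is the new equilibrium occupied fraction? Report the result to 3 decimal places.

Observed p* = 193/416 = 0.46394.
Balance c(1−p*) = e gives e = 1.161×(1 − 0.46394) = 0.62237.
New p* = 0.72 − e/c = 0.72 − 0.62237/0.92880 = 0.04992.

0.050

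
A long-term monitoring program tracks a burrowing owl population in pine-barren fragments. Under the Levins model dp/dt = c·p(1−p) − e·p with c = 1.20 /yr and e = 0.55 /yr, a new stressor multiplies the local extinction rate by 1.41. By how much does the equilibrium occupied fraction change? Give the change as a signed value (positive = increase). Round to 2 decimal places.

Before: p* = 1 − 0.55/1.20 = 0.5417.
After the change, c = 1.2, e = 0.7755, so p* = 1 − 0.7755/1.2 = 0.3538.
Δp* = 0.3538 − 0.5417 = -0.1879.

-0.19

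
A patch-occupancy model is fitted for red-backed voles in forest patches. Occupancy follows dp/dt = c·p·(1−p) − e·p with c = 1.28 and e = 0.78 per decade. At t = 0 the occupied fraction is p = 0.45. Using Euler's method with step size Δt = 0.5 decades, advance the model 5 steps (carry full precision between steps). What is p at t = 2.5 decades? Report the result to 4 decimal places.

0.4028

Update rule: p ← p + [c·p·(1−p) − e·p]·Δt with Δt = 0.5.
p: 0.45000 → 0.43290  (Δp = -0.01710)
p: 0.43290 → 0.42119  (Δp = -0.01171)
p: 0.42119 → 0.41295  (Δp = -0.00824)
p: 0.41295 → 0.40705  (Δp = -0.00590)
p: 0.40705 → 0.40277  (Δp = -0.00428)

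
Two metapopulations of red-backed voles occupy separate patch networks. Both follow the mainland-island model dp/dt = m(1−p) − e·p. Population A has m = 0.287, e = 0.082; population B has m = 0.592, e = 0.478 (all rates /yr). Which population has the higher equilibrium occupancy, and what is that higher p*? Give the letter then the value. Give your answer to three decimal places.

A: p*_A = m/(m+e) = 0.287/0.3690 = 0.7778.
B: p*_B = 0.592/1.0700 = 0.5533.
A is higher at 0.7778.

A, 0.778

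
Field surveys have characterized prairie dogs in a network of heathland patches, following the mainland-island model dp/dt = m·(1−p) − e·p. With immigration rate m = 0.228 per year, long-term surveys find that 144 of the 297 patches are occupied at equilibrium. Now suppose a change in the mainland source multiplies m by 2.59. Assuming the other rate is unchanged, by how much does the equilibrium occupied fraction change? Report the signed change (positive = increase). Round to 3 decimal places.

0.224

Observed p* = 144/297 = 0.48485.
Balance m(1−p*) = e·p* gives e = m(1−p*)/p* = 0.228×0.51515/0.48485 = 0.24225.
New p* = m/(m+e) = 0.59052/(0.59052+0.24225) = 0.70910.
Δp* = 0.70910 − 0.48485 = +0.22425.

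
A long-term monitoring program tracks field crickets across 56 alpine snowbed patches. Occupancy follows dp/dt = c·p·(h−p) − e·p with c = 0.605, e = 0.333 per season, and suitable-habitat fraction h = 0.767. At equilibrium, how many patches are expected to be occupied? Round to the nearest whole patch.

12

p* = h − e/c = 0.767 − 0.5504 = 0.2166.
Expected occupied patches = N × p* = 56 × 0.2166 = 12.13 ≈ 12.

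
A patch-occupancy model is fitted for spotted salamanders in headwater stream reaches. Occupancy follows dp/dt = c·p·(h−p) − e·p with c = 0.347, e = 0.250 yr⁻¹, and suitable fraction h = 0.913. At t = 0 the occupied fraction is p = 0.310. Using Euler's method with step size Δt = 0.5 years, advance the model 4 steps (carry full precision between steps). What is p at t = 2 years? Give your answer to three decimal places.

Update rule: p ← p + [c·p·(h−p) − e·p]·Δt with Δt = 0.5.
  1  |  dp/dt·Δt = -0.006318  |  p_1 = 0.303682
  2  |  dp/dt·Δt = -0.005856  |  p_2 = 0.297826
  3  |  dp/dt·Δt = -0.005441  |  p_3 = 0.292386
  4  |  dp/dt·Δt = -0.005065  |  p_4 = 0.287321

0.287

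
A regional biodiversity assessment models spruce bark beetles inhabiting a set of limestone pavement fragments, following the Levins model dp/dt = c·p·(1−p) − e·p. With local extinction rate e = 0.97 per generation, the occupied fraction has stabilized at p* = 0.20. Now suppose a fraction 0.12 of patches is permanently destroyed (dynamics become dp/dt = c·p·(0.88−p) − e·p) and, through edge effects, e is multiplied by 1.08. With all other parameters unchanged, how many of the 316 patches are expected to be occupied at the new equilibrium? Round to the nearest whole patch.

Balance c(1−p*) = e gives c = e/(1 − 0.20000) = 0.97/0.80000 = 1.21250.
New p* = 0.88 − e/c = 0.88 − 1.04760/1.21250 = 0.01600.
Expected occupied = 316 × 0.01600 = 5.06 ≈ 5.

5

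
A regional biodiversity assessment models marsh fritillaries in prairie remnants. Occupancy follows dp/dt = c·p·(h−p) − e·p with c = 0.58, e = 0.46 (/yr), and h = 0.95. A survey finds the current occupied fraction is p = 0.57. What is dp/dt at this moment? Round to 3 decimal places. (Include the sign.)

Colonization term: c·p·(h−p) = 0.58×0.57×0.3800 = 0.12563.
Extinction term: e·p = 0.26220.
dp/dt = 0.12563 − 0.26220 = -0.13657.

-0.137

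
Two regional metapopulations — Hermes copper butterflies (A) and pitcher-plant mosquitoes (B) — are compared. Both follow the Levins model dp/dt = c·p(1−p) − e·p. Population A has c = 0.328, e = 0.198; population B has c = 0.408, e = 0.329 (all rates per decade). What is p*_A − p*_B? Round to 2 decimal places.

0.20

A: p*_A = 1 − 0.198/0.328 = 0.3963.
B: p*_B = 1 − 0.329/0.408 = 0.1936.
p*_A − p*_B = 0.3963 − 0.1936 = 0.2027.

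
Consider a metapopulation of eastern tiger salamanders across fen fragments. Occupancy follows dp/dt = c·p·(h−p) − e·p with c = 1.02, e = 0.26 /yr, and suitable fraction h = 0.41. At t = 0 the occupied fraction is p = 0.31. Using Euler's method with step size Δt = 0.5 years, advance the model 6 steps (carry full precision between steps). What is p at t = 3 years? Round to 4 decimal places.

Update rule: p ← p + [c·p·(h−p) − e·p]·Δt with Δt = 0.5.
  1  |  dp/dt·Δt = -0.024490  |  p_1 = 0.285510
  2  |  dp/dt·Δt = -0.018989  |  p_2 = 0.266521
  3  |  dp/dt·Δt = -0.015145  |  p_3 = 0.251376
  4  |  dp/dt·Δt = -0.012343  |  p_4 = 0.239033
  5  |  dp/dt·Δt = -0.010232  |  p_5 = 0.228800
  6  |  dp/dt·Δt = -0.008600  |  p_6 = 0.220200

0.2202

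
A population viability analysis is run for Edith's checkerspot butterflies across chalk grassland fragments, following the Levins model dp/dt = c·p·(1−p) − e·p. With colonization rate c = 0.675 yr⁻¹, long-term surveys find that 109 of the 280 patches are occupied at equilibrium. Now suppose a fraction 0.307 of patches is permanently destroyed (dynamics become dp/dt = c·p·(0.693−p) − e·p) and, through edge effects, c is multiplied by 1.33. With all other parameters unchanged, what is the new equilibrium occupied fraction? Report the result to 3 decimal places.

Observed p* = 109/280 = 0.38929.
Balance c(1−p*) = e gives e = 0.675×(1 − 0.38929) = 0.41223.
New p* = 0.693 − e/c = 0.693 − 0.41223/0.89775 = 0.23382.

0.234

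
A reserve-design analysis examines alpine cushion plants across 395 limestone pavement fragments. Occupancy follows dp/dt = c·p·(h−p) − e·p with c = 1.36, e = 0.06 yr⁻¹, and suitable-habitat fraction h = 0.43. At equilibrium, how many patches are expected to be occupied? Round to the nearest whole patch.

p* = h − e/c = 0.43 − 0.0441 = 0.3859.
Expected occupied patches = N × p* = 395 × 0.3859 = 152.42 ≈ 152.

152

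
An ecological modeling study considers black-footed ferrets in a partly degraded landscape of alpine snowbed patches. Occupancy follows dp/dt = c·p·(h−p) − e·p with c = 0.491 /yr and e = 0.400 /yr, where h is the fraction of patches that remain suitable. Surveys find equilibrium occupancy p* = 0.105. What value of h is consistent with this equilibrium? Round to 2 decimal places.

At equilibrium c(h−p*) = e, so h = p* + e/c.
h = 0.105 + 0.400/0.491 = 0.105 + 0.8147 = 0.9197.

0.92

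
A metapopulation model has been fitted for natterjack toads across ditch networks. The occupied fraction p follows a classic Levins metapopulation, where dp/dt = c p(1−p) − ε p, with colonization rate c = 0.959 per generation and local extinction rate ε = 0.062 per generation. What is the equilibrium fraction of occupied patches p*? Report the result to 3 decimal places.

0.935

Setting dp/dt = 0 and dividing through by p* gives c·(1−p*) = ε.
So p* = 1 − ε/c = 1 − 0.062/0.959 = 1 − 0.0647 = 0.9353.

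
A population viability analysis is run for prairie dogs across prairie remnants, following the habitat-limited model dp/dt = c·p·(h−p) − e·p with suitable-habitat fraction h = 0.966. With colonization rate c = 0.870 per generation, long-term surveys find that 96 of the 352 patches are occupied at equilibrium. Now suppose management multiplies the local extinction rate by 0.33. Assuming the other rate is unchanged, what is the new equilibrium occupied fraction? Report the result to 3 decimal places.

0.737

Observed p* = 96/352 = 0.27273.
Balance c(h−p*) = e gives e = 0.870×(0.966 − 0.27273) = 0.60314.
New p* = 0.966 − e/c = 0.966 − 0.19904/0.87000 = 0.73722.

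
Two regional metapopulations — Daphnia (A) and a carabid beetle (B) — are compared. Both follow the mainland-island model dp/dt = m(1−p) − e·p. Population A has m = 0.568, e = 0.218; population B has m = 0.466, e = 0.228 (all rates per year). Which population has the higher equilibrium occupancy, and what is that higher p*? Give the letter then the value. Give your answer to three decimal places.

A: p*_A = m/(m+e) = 0.568/0.7860 = 0.7226.
B: p*_B = 0.466/0.6940 = 0.6715.
A is higher at 0.7226.

A, 0.723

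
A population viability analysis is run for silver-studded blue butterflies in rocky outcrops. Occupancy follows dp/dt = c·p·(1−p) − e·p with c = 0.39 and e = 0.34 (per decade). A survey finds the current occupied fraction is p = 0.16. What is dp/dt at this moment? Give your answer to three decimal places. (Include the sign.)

-0.002

Colonization term: c·p·(1−p) = 0.39×0.16×0.8400 = 0.05242.
Extinction term: e·p = 0.05440.
dp/dt = 0.05242 − 0.05440 = -0.00198.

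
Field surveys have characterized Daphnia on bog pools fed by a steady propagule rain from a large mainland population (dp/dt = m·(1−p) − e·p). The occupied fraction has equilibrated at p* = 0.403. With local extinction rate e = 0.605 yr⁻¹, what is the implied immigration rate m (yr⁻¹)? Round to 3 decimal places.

At equilibrium m(1−p*) = e·p*, so m = e·p*/(1−p*).
m = 0.605 × 0.403 / 0.5970 = 0.2438/0.5970 = 0.4084.

0.408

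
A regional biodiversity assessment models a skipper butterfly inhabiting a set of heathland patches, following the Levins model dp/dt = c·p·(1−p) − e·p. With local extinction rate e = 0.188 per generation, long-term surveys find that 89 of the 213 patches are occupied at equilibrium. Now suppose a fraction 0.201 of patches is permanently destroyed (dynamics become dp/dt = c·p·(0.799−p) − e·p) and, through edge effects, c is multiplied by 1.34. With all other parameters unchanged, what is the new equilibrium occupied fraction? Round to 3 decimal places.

0.365

Observed p* = 89/213 = 0.41784.
Balance c(1−p*) = e gives c = e/(1 − 0.41784) = 0.188/0.58216 = 0.32294.
New p* = 0.799 − e/c = 0.799 − 0.18800/0.43274 = 0.36456.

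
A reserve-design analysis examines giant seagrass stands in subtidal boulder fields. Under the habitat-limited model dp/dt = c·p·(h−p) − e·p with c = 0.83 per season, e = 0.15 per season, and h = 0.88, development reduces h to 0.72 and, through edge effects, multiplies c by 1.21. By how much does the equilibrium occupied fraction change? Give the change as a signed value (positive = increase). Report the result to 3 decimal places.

Before: p* = h − e/c = 0.88 − 0.15/0.83 = 0.88 − 0.1807 = 0.6993.
After: c = 1.0043, e = 0.15, h = 0.72; p* = 0.72 − 0.15/1.0043 = 0.5706.
Δp* = 0.5706 − 0.6993 = -0.1286.

-0.129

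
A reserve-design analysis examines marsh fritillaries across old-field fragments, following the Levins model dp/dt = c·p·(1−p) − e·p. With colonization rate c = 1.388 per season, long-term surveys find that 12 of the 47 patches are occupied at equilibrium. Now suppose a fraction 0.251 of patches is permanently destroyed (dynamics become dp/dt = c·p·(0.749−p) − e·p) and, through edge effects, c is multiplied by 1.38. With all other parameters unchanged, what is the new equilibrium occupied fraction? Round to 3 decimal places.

0.209

Observed p* = 12/47 = 0.25532.
Balance c(1−p*) = e gives e = 1.388×(1 − 0.25532) = 1.03362.
New p* = 0.749 − e/c = 0.749 − 1.03362/1.91544 = 0.20937.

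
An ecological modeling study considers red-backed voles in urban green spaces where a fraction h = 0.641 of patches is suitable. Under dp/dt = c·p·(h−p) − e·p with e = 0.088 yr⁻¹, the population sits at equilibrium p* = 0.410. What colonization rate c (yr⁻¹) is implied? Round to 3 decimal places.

0.381

At equilibrium c(h−p*) = e, so c = e/(h−p*).
c = 0.088/(0.641 − 0.410) = 0.088/0.2310 = 0.3810.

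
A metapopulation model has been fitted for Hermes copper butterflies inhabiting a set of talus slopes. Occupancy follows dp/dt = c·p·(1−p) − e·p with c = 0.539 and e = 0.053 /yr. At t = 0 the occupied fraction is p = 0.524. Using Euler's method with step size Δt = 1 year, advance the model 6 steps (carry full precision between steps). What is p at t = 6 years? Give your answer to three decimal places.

Update rule: p ← p + [c·p·(1−p) − e·p]·Δt with Δt = 1.
p: 0.52400 → 0.63067  (Δp = +0.10667)
p: 0.63067 → 0.72279  (Δp = +0.09212)
p: 0.72279 → 0.79248  (Δp = +0.06969)
p: 0.79248 → 0.83912  (Δp = +0.04664)
p: 0.83912 → 0.86741  (Δp = +0.02829)
p: 0.86741 → 0.88343  (Δp = +0.01602)

0.883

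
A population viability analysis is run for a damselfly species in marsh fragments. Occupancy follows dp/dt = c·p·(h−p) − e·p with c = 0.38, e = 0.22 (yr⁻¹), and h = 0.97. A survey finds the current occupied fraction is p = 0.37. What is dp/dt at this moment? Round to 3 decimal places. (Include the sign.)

0.003

Colonization term: c·p·(h−p) = 0.38×0.37×0.6000 = 0.08436.
Extinction term: e·p = 0.08140.
dp/dt = 0.08436 − 0.08140 = 0.00296.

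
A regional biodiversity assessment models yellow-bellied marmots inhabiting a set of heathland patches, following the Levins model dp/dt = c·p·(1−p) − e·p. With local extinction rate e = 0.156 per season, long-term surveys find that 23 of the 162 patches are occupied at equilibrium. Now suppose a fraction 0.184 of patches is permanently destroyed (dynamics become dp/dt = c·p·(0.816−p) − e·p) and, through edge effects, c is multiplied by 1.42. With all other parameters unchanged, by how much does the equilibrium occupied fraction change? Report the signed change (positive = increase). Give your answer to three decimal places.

Observed p* = 23/162 = 0.14198.
Balance c(1−p*) = e gives c = e/(1 − 0.14198) = 0.156/0.85802 = 0.18181.
New p* = 0.816 − e/c = 0.816 − 0.15600/0.25817 = 0.21175.
Δp* = 0.21175 − 0.14198 = +0.06977.

0.070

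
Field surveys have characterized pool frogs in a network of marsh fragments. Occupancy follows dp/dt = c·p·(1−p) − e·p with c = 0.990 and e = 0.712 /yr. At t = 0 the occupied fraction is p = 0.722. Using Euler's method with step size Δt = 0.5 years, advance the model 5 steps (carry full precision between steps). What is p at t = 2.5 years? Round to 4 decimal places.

0.3783

Update rule: p ← p + [c·p·(1−p) − e·p]·Δt with Δt = 0.5.
step 1: Δp = -0.15768, p = 0.56432
step 2: Δp = -0.07920, p = 0.48513
step 3: Δp = -0.04906, p = 0.43606
step 4: Δp = -0.03351, p = 0.40255
step 5: Δp = -0.02426, p = 0.37829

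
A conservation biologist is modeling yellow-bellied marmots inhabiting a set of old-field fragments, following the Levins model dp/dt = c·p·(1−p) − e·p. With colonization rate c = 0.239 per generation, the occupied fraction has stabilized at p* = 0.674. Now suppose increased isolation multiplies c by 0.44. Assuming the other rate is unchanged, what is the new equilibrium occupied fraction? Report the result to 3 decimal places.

Balance c(1−p*) = e gives e = 0.239×(1 − 0.67400) = 0.07791.
New p* = 1 − e/c = 1 − 0.07791/0.10516 = 0.25913.

0.259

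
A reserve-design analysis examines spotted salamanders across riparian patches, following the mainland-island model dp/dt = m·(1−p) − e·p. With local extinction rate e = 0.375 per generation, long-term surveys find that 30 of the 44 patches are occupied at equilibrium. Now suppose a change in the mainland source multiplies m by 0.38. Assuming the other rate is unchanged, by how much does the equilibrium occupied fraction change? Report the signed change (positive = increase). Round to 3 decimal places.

Observed p* = 30/44 = 0.68182.
Balance m(1−p*) = e·p* gives m = e·p*/(1−p*) = 0.375×0.68182/0.31818 = 0.80358.
New p* = m/(m+e) = 0.30536/(0.30536+0.37500) = 0.44882.
Δp* = 0.44882 − 0.68182 = -0.23300.

-0.233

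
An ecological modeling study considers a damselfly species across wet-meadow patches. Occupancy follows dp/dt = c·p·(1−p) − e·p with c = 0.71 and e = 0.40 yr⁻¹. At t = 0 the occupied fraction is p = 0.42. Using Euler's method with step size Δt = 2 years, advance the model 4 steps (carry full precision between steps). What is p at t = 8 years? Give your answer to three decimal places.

Update rule: p ← p + [c·p·(1−p) − e·p]·Δt with Δt = 2.
  1  |  dp/dt·Δt = +0.009912  |  p_1 = 0.429912
  2  |  dp/dt·Δt = +0.004095  |  p_2 = 0.434007
  3  |  dp/dt·Δt = +0.001610  |  p_3 = 0.435617
  4  |  dp/dt·Δt = +0.000620  |  p_4 = 0.436237

0.436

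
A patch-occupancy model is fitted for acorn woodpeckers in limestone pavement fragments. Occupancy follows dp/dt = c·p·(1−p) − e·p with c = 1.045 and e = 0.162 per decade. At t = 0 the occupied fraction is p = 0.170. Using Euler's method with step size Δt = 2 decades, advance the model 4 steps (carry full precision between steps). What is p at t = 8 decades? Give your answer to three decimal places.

Update rule: p ← p + [c·p·(1−p) − e·p]·Δt with Δt = 2.
p: 0.17000 → 0.40982  (Δp = +0.23982)
p: 0.40982 → 0.78254  (Δp = +0.37272)
p: 0.78254 → 0.88465  (Δp = +0.10211)
p: 0.88465 → 0.81129  (Δp = -0.07336)

0.811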